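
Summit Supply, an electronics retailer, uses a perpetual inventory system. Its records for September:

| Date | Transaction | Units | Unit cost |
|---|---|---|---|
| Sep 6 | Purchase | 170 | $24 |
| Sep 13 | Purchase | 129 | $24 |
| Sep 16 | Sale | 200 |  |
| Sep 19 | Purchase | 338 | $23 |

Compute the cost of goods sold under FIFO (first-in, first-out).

Sep 16, 200 sold [FIFO — oldest first]: 170 @ $24 + 30 @ $24 = $4,800
Ending inventory: 99 @ $24 + 338 @ $23 = $10,150

COGS = $4,800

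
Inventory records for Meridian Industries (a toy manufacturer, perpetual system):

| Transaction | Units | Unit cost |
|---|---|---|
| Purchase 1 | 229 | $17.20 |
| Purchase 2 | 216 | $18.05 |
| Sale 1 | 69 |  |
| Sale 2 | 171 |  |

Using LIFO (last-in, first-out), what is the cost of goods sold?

Sale 1 (69) [LIFO — newest first]: 69 @ $18.05 = $1,245.45
Sale 2 (171) [LIFO — newest first]: 147 @ $18.05 + 24 @ $17.20 = $3,066.15
Total COGS = $1,245.45 + $3,066.15 = $4,311.60
Ending inventory: 205 @ $17.20 = $3,526.00
Check: goods available $7,837.60 = COGS $4,311.60 + ending $3,526.00

COGS = $4,311.60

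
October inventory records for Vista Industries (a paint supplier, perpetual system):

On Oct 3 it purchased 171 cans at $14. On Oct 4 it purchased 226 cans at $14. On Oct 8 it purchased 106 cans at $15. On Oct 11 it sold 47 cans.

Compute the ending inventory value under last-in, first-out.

Oct 11, 47 sold [LIFO — newest first]: 47 @ $15 = $705
Ending inventory: 171 @ $14 + 226 @ $14 + 59 @ $15 = $6,443

Ending inventory = $6,443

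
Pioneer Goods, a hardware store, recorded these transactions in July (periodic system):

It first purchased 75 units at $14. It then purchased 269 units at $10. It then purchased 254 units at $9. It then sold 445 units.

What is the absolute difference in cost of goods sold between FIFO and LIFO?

FIFO COGS: 75 @ $14 + 269 @ $10 + 101 @ $9 = $4,649
LIFO COGS: 254 @ $9 + 191 @ $10 = $4,196
Difference = |$4,649 − $4,196| = $453

$453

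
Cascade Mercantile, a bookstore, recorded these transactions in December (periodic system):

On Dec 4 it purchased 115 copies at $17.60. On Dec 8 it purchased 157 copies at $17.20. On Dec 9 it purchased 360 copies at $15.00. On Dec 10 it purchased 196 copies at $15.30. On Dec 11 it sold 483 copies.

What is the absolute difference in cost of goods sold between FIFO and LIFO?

FIFO COGS: 115 @ $17.60 + 157 @ $17.20 + 211 @ $15.00 = $7,889.40
LIFO COGS: 196 @ $15.30 + 287 @ $15.00 = $7,303.80
Difference = |$7,889.40 − $7,303.80| = $585.60

$585.60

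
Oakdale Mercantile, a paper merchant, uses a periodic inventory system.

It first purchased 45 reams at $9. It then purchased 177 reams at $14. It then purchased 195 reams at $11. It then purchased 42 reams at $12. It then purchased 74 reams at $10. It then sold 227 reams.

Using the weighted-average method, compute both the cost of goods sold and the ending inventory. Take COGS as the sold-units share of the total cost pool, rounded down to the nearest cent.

COGS = $2,671.18; ending inventory = $3,600.82

Sale 1, sell 227: 227/533 × $6,272.00 → $2,671.18
Ending inventory (cost pool remaining) = $3,600.82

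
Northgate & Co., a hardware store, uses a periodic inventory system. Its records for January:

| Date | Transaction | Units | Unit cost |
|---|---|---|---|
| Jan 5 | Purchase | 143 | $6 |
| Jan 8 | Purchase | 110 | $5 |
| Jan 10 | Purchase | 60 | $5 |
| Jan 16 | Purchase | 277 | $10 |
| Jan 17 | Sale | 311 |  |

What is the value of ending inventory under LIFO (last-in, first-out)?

Ending inventory = $1,538

Jan 17, 311 sold [LIFO — newest first]: 277 @ $10 + 34 @ $5 = $2,940
Ending inventory: 143 @ $6 + 110 @ $5 + 26 @ $5 = $1,538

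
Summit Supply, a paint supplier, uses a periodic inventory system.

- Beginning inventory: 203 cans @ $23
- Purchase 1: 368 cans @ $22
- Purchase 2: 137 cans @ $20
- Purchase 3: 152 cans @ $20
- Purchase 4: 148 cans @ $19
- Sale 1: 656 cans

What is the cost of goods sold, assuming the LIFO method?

COGS = $13,410

Sale 1 (656) [LIFO — newest first]: 148 @ $19 + 152 @ $20 + 137 @ $20 + 219 @ $22 = $13,410
Ending inventory: 203 @ $23 + 149 @ $22 = $7,947
Check: goods available $21,357 = COGS $13,410 + ending $7,947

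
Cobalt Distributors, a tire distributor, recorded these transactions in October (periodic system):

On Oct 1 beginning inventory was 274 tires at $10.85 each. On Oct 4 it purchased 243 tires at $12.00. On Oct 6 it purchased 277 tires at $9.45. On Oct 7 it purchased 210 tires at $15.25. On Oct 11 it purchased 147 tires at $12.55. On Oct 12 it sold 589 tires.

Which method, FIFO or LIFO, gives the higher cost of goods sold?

FIFO COGS: 274 @ $10.85 + 243 @ $12.00 + 72 @ $9.45 = $6,569.30
LIFO COGS: 147 @ $12.55 + 210 @ $15.25 + 232 @ $9.45 = $7,239.75

LIFO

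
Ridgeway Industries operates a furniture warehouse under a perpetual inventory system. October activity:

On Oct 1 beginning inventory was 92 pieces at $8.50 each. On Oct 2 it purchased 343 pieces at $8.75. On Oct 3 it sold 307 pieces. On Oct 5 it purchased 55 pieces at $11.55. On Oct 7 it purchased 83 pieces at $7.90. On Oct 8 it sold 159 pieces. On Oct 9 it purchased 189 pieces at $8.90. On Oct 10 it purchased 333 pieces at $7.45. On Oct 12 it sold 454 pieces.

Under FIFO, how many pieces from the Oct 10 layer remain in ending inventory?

175

Oct 3, 307 sold [FIFO — oldest first]: 92 @ $8.50 + 215 @ $8.75 = $2,663.25
Oct 8, 159 sold [FIFO — oldest first]: 128 @ $8.75 + 31 @ $11.55 = $1,478.05
Oct 12, 454 sold [FIFO — oldest first]: 24 @ $11.55 + 83 @ $7.90 + 189 @ $8.90 + 158 @ $7.45 = $3,792.10
Total COGS = $2,663.25 + $1,478.05 + $3,792.10 = $7,933.40
Ending inventory: 175 @ $7.45 = $1,303.75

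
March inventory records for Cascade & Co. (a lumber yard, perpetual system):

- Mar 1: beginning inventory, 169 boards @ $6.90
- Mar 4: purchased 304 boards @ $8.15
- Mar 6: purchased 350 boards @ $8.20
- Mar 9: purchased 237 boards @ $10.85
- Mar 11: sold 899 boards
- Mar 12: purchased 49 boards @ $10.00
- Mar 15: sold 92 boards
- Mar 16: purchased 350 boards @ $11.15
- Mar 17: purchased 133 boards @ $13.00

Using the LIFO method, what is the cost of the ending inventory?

Mar 11, 899 sold [LIFO — newest first]: 237 @ $10.85 + 350 @ $8.20 + 304 @ $8.15 + 8 @ $6.90 = $7,974.25
Mar 15, 92 sold [LIFO — newest first]: 49 @ $10.00 + 43 @ $6.90 = $786.70
Total COGS = $7,974.25 + $786.70 = $8,760.95
Ending inventory: 118 @ $6.90 + 350 @ $11.15 + 133 @ $13.00 = $6,445.70
Check: goods available $15,206.65 = COGS $8,760.95 + ending $6,445.70

Ending inventory = $6,445.70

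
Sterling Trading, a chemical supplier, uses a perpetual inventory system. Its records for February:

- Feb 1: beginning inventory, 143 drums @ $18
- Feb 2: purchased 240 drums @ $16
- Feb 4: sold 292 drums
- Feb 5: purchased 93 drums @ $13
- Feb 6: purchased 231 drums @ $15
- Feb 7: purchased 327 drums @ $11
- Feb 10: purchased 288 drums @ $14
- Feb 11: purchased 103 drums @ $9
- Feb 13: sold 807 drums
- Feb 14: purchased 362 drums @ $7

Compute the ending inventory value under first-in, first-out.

Feb 4, 292 sold [FIFO — oldest first]: 143 @ $18 + 149 @ $16 = $4,958
Feb 13, 807 sold [FIFO — oldest first]: 91 @ $16 + 93 @ $13 + 231 @ $15 + 327 @ $11 + 65 @ $14 = $10,637
Total COGS = $4,958 + $10,637 = $15,595
Ending inventory: 223 @ $14 + 103 @ $9 + 362 @ $7 = $6,583

Ending inventory = $6,583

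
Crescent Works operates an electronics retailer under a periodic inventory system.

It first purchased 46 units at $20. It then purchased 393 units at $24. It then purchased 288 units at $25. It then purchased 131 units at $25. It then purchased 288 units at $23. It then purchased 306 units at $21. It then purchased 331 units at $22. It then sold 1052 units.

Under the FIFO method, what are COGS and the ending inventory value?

Sale 1 (1052) [FIFO — oldest first]: 46 @ $20 + 393 @ $24 + 288 @ $25 + 131 @ $25 + 194 @ $23 = $25,289
Ending inventory: 94 @ $23 + 306 @ $21 + 331 @ $22 = $15,870
Check: goods available $41,159 = COGS $25,289 + ending $15,870

COGS = $25,289; ending inventory = $15,870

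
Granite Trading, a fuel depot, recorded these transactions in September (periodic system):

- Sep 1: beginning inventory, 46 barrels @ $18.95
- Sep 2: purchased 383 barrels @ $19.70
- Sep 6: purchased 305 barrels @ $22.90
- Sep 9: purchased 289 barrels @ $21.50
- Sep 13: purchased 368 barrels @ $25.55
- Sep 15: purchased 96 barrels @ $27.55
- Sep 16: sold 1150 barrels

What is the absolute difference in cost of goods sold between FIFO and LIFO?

$2,197.95

FIFO COGS: 46 @ $18.95 + 383 @ $19.70 + 305 @ $22.90 + 289 @ $21.50 + 127 @ $25.55 = $24,859.65
LIFO COGS: 96 @ $27.55 + 368 @ $25.55 + 289 @ $21.50 + 305 @ $22.90 + 92 @ $19.70 = $27,057.60
Difference = |$24,859.65 − $27,057.60| = $2,197.95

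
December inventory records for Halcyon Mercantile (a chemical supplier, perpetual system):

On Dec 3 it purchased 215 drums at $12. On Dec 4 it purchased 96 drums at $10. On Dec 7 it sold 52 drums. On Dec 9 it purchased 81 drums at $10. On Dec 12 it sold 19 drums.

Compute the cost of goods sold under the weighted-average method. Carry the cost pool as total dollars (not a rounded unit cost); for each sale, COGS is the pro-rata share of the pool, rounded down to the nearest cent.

After Dec 3: 215 on hand, pool $2,580.00 (≈ $12.0000 each)
After Dec 4: 311 on hand, pool $3,540.00 (≈ $11.3826 each)
Dec 7, sell 52: 52/311 × $3,540.00 → $591.89
After Dec 9: 340 on hand, pool $3,758.11 (≈ $11.0533 each)
Dec 12, sell 19: 19/340 × $3,758.11 → $210.01
Total COGS = $591.89 + $210.01 = $801.90
Ending inventory (cost pool remaining) = $3,548.10

COGS = $801.90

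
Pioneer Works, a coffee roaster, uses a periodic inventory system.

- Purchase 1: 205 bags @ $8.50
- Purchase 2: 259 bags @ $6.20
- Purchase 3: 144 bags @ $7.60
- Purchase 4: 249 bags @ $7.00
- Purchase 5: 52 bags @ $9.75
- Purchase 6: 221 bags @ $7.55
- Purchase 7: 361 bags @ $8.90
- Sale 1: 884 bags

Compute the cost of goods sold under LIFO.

COGS = $7,139.05

Sale 1 (884) [LIFO — newest first]: 361 @ $8.90 + 221 @ $7.55 + 52 @ $9.75 + 249 @ $7.00 + 1 @ $7.60 = $7,139.05
Ending inventory: 205 @ $8.50 + 259 @ $6.20 + 143 @ $7.60 = $4,435.10
Check: goods available $11,574.15 = COGS $7,139.05 + ending $4,435.10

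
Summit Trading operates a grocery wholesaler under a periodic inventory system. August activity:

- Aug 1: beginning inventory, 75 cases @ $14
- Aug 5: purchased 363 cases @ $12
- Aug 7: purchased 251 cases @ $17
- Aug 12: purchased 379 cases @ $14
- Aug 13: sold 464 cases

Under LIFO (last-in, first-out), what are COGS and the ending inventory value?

Aug 13, 464 sold [LIFO — newest first]: 379 @ $14 + 85 @ $17 = $6,751
Ending inventory: 75 @ $14 + 363 @ $12 + 166 @ $17 = $8,228

COGS = $6,751; ending inventory = $8,228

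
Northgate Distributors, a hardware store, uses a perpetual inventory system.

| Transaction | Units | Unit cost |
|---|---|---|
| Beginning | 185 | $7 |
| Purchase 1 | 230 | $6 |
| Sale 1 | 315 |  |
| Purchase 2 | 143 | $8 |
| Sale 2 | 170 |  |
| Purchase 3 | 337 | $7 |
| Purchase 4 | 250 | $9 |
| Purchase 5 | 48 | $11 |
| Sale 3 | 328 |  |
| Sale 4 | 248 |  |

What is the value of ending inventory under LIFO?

Sale 1 (315) [LIFO — newest first]: 230 @ $6 + 85 @ $7 = $1,975
Sale 2 (170) [LIFO — newest first]: 143 @ $8 + 27 @ $7 = $1,333
Sale 3 (328) [LIFO — newest first]: 48 @ $11 + 250 @ $9 + 30 @ $7 = $2,988
Sale 4 (248) [LIFO — newest first]: 248 @ $7 = $1,736
Total COGS = $1,975 + $1,333 + $2,988 + $1,736 = $8,032
Ending inventory: 73 @ $7 + 59 @ $7 = $924

Ending inventory = $924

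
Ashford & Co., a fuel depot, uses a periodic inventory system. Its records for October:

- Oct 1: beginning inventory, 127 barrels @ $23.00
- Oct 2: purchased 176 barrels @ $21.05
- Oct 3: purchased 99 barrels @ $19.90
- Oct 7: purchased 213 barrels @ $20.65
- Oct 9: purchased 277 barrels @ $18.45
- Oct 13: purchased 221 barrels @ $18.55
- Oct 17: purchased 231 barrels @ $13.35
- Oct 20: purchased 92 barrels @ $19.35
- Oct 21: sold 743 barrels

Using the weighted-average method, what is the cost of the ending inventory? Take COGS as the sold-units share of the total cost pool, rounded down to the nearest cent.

Oct 21, sell 743: 743/1436 × $27,068.60 → $14,005.55
Ending inventory (cost pool remaining) = $13,063.05
Check: goods available $27,068.60 = COGS $14,005.55 + ending $13,063.05

Ending inventory = $13,063.05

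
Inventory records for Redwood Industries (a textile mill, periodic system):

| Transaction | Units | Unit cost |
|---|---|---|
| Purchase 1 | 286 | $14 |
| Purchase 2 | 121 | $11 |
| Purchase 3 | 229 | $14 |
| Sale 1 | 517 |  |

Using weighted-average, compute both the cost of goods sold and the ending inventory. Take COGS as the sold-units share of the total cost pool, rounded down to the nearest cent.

COGS = $6,942.91; ending inventory = $1,598.09

Sale 1, sell 517: 517/636 × $8,541.00 → $6,942.91
Ending inventory (cost pool remaining) = $1,598.09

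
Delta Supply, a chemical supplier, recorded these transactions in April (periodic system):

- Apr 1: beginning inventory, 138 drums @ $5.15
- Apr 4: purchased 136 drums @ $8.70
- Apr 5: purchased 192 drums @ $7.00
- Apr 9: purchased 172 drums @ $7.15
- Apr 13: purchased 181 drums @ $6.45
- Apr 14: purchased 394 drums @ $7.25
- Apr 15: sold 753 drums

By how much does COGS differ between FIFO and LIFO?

FIFO COGS: 138 @ $5.15 + 136 @ $8.70 + 192 @ $7.00 + 172 @ $7.15 + 115 @ $6.45 = $5,209.45
LIFO COGS: 394 @ $7.25 + 181 @ $6.45 + 172 @ $7.15 + 6 @ $7.00 = $5,295.75
Difference = |$5,209.45 − $5,295.75| = $86.30

$86.30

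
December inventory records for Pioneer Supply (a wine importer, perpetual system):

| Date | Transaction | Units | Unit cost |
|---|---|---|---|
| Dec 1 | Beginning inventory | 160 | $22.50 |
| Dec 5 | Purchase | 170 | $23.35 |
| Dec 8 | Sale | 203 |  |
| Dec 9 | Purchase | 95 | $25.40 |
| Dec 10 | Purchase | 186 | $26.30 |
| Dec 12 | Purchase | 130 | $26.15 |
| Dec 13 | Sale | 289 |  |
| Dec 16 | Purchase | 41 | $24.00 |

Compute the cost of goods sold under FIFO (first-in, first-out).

COGS = $11,744.60

Dec 8, 203 sold [FIFO — oldest first]: 160 @ $22.50 + 43 @ $23.35 = $4,604.05
Dec 13, 289 sold [FIFO — oldest first]: 127 @ $23.35 + 95 @ $25.40 + 67 @ $26.30 = $7,140.55
Total COGS = $4,604.05 + $7,140.55 = $11,744.60
Ending inventory: 119 @ $26.30 + 130 @ $26.15 + 41 @ $24.00 = $7,513.20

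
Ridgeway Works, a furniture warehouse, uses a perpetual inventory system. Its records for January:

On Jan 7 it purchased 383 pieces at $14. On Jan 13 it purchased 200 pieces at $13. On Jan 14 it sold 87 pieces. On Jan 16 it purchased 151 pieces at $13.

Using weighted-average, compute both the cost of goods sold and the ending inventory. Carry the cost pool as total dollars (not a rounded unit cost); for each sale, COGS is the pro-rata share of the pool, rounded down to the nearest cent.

COGS = $1,188.15; ending inventory = $8,736.85

After Jan 7: 383 on hand, pool $5,362.00 (≈ $14.0000 each)
After Jan 13: 583 on hand, pool $7,962.00 (≈ $13.6569 each)
Jan 14, sell 87: 87/583 × $7,962.00 → $1,188.15
After Jan 16: 647 on hand, pool $8,736.85 (≈ $13.5036 each)
Ending inventory (cost pool remaining) = $8,736.85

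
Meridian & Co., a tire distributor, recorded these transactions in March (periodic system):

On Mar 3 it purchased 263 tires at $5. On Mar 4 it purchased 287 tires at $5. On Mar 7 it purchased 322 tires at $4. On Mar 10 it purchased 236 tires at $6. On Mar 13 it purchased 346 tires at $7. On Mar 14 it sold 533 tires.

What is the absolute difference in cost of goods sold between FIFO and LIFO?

FIFO COGS: 263 @ $5 + 270 @ $5 = $2,665
LIFO COGS: 346 @ $7 + 187 @ $6 = $3,544
Difference = |$2,665 − $3,544| = $879

$879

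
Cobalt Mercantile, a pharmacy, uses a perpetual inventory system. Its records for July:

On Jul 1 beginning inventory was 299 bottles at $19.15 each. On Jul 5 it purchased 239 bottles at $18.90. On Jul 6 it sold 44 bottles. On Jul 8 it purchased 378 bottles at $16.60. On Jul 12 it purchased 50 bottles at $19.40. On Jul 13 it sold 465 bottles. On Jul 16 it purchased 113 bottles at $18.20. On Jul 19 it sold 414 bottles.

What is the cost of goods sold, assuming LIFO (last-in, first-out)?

COGS = $16,556.95

Jul 6, 44 sold [LIFO — newest first]: 44 @ $18.90 = $831.60
Jul 13, 465 sold [LIFO — newest first]: 50 @ $19.40 + 378 @ $16.60 + 37 @ $18.90 = $7,944.10
Jul 19, 414 sold [LIFO — newest first]: 113 @ $18.20 + 158 @ $18.90 + 143 @ $19.15 = $7,781.25
Total COGS = $831.60 + $7,944.10 + $7,781.25 = $16,556.95
Ending inventory: 156 @ $19.15 = $2,987.40
Check: goods available $19,544.35 = COGS $16,556.95 + ending $2,987.40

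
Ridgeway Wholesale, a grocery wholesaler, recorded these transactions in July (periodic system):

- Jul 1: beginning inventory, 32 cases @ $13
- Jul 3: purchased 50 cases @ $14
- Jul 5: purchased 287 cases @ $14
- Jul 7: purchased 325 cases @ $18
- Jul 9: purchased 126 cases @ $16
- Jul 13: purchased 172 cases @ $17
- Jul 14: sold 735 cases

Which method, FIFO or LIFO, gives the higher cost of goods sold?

FIFO COGS: 32 @ $13 + 50 @ $14 + 287 @ $14 + 325 @ $18 + 41 @ $16 = $11,640
LIFO COGS: 172 @ $17 + 126 @ $16 + 325 @ $18 + 112 @ $14 = $12,358

LIFO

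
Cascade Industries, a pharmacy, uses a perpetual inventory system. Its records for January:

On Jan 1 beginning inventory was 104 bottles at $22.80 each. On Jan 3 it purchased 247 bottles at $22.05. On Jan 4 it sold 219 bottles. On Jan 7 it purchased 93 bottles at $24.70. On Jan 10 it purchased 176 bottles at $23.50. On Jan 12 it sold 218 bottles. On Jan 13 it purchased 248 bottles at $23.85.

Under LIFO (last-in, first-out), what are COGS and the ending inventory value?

COGS = $10,002.35; ending inventory = $10,163.10

Jan 4, 219 sold [LIFO — newest first]: 219 @ $22.05 = $4,828.95
Jan 12, 218 sold [LIFO — newest first]: 176 @ $23.50 + 42 @ $24.70 = $5,173.40
Total COGS = $4,828.95 + $5,173.40 = $10,002.35
Ending inventory: 104 @ $22.80 + 28 @ $22.05 + 51 @ $24.70 + 248 @ $23.85 = $10,163.10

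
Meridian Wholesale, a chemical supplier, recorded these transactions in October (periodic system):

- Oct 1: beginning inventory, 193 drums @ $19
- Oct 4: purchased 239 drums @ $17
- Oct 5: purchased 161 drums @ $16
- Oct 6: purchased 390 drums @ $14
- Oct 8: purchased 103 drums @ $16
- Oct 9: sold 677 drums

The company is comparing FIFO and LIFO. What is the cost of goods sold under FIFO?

COGS = $11,482

FIFO COGS: 193 @ $19 + 239 @ $17 + 161 @ $16 + 84 @ $14 = $11,482
LIFO COGS: 103 @ $16 + 390 @ $14 + 161 @ $16 + 23 @ $17 = $10,075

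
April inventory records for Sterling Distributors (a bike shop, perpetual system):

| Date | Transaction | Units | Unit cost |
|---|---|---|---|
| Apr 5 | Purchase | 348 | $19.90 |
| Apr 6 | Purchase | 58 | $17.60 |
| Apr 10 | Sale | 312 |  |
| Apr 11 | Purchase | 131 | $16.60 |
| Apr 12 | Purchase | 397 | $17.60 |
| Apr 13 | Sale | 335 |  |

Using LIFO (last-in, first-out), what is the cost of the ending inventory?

Ending inventory = $5,136.40

Apr 10, 312 sold [LIFO — newest first]: 58 @ $17.60 + 254 @ $19.90 = $6,075.40
Apr 13, 335 sold [LIFO — newest first]: 335 @ $17.60 = $5,896.00
Total COGS = $6,075.40 + $5,896.00 = $11,971.40
Ending inventory: 94 @ $19.90 + 131 @ $16.60 + 62 @ $17.60 = $5,136.40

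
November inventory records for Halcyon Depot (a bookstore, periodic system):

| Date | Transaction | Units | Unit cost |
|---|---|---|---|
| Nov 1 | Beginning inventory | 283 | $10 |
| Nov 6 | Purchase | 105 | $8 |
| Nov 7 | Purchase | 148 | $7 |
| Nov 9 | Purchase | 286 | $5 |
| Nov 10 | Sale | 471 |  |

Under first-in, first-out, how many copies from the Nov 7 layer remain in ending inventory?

Nov 10, 471 sold [FIFO — oldest first]: 283 @ $10 + 105 @ $8 + 83 @ $7 = $4,251
Ending inventory: 65 @ $7 + 286 @ $5 = $1,885

65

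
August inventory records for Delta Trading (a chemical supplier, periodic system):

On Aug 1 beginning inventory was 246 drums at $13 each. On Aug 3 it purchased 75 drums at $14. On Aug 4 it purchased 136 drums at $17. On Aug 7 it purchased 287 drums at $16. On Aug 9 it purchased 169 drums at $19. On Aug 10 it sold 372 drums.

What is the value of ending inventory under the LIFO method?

Ending inventory = $7,904

Aug 10, 372 sold [LIFO — newest first]: 169 @ $19 + 203 @ $16 = $6,459
Ending inventory: 246 @ $13 + 75 @ $14 + 136 @ $17 + 84 @ $16 = $7,904
Check: goods available $14,363 = COGS $6,459 + ending $7,904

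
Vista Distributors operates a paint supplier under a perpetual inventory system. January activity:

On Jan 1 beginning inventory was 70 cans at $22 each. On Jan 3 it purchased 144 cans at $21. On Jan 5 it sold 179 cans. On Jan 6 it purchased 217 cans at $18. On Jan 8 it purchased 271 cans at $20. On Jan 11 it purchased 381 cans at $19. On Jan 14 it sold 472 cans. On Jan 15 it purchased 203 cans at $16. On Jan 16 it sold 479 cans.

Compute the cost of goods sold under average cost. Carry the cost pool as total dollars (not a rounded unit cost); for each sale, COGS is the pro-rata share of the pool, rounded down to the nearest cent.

After Jan 1: 70 on hand, pool $1,540.00 (≈ $22.0000 each)
After Jan 3: 214 on hand, pool $4,564.00 (≈ $21.3271 each)
Jan 5, sell 179: 179/214 × $4,564.00 → $3,817.55
After Jan 6: 252 on hand, pool $4,652.45 (≈ $18.4621 each)
After Jan 8: 523 on hand, pool $10,072.45 (≈ $19.2590 each)
After Jan 11: 904 on hand, pool $17,311.45 (≈ $19.1498 each)
Jan 14, sell 472: 472/904 × $17,311.45 → $9,038.72
After Jan 15: 635 on hand, pool $11,520.73 (≈ $18.1429 each)
Jan 16, sell 479: 479/635 × $11,520.73 → $8,690.44
Total COGS = $3,817.55 + $9,038.72 + $8,690.44 = $21,546.71
Ending inventory (cost pool remaining) = $2,830.29
Check: goods available $24,377.00 = COGS $21,546.71 + ending $2,830.29

COGS = $21,546.71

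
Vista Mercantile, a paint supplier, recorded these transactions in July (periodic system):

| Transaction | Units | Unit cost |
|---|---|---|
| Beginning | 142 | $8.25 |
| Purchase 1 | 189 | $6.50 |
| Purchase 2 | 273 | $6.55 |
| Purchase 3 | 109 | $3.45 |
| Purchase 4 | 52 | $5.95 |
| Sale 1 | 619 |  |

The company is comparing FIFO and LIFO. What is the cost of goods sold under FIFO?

FIFO COGS: 142 @ $8.25 + 189 @ $6.50 + 273 @ $6.55 + 15 @ $3.45 = $4,239.90
LIFO COGS: 52 @ $5.95 + 109 @ $3.45 + 273 @ $6.55 + 185 @ $6.50 = $3,676.10

COGS = $4,239.90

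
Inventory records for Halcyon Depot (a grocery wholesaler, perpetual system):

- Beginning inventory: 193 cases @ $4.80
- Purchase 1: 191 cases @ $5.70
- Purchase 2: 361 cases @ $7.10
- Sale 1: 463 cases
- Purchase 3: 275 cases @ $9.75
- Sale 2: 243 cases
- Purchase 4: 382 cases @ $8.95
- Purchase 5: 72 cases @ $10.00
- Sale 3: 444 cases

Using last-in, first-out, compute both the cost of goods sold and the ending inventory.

COGS = $9,563.15; ending inventory = $1,835.20

Sale 1 (463) [LIFO — newest first]: 361 @ $7.10 + 102 @ $5.70 = $3,144.50
Sale 2 (243) [LIFO — newest first]: 243 @ $9.75 = $2,369.25
Sale 3 (444) [LIFO — newest first]: 72 @ $10.00 + 372 @ $8.95 = $4,049.40
Total COGS = $3,144.50 + $2,369.25 + $4,049.40 = $9,563.15
Ending inventory: 193 @ $4.80 + 89 @ $5.70 + 32 @ $9.75 + 10 @ $8.95 = $1,835.20
Check: goods available $11,398.35 = COGS $9,563.15 + ending $1,835.20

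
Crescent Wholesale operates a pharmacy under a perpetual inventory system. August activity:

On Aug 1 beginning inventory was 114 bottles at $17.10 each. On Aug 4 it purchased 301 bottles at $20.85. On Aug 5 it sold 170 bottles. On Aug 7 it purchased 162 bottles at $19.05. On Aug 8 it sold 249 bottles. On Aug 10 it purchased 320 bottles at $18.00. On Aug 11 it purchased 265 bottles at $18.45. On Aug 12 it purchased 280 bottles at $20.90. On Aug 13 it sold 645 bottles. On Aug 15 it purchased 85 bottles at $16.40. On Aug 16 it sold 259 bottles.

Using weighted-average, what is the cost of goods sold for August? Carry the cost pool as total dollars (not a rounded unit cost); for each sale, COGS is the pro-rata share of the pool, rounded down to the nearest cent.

After Aug 1: 114 on hand, pool $1,949.40 (≈ $17.1000 each)
After Aug 4: 415 on hand, pool $8,225.25 (≈ $19.8199 each)
Aug 5, sell 170: 170/415 × $8,225.25 → $3,369.37
After Aug 7: 407 on hand, pool $7,941.98 (≈ $19.5135 each)
Aug 8, sell 249: 249/407 × $7,941.98 → $4,858.85
After Aug 10: 478 on hand, pool $8,843.13 (≈ $18.5003 each)
After Aug 11: 743 on hand, pool $13,732.38 (≈ $18.4823 each)
After Aug 12: 1023 on hand, pool $19,584.38 (≈ $19.1441 each)
Aug 13, sell 645: 645/1023 × $19,584.38 → $12,347.92
After Aug 15: 463 on hand, pool $8,630.46 (≈ $18.6403 each)
Aug 16, sell 259: 259/463 × $8,630.46 → $4,827.83
Total COGS = $3,369.37 + $4,858.85 + $12,347.92 + $4,827.83 = $25,403.97
Ending inventory (cost pool remaining) = $3,802.63
Check: goods available $29,206.60 = COGS $25,403.97 + ending $3,802.63

COGS = $25,403.97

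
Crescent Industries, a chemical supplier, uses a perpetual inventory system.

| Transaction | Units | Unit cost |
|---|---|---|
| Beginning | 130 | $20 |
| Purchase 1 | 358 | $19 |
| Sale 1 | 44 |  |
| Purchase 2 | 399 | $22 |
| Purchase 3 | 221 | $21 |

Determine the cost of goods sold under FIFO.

COGS = $880

Sale 1 (44) [FIFO — oldest first]: 44 @ $20 = $880
Ending inventory: 86 @ $20 + 358 @ $19 + 399 @ $22 + 221 @ $21 = $21,941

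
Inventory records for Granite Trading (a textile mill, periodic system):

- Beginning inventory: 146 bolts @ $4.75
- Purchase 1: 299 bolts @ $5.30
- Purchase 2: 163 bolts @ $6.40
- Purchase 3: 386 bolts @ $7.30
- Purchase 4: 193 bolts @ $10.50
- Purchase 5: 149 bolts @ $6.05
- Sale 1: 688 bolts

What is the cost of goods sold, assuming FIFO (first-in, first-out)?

COGS = $3,905.40

Sale 1 (688) [FIFO — oldest first]: 146 @ $4.75 + 299 @ $5.30 + 163 @ $6.40 + 80 @ $7.30 = $3,905.40
Ending inventory: 306 @ $7.30 + 193 @ $10.50 + 149 @ $6.05 = $5,161.75
Check: goods available $9,067.15 = COGS $3,905.40 + ending $5,161.75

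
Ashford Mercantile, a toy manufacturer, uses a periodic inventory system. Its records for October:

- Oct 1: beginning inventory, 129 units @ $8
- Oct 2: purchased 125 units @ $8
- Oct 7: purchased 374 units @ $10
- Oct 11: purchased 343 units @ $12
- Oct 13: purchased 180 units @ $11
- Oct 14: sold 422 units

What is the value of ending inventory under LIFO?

Ending inventory = $6,984

Oct 14, 422 sold [LIFO — newest first]: 180 @ $11 + 242 @ $12 = $4,884
Ending inventory: 129 @ $8 + 125 @ $8 + 374 @ $10 + 101 @ $12 = $6,984
Check: goods available $11,868 = COGS $4,884 + ending $6,984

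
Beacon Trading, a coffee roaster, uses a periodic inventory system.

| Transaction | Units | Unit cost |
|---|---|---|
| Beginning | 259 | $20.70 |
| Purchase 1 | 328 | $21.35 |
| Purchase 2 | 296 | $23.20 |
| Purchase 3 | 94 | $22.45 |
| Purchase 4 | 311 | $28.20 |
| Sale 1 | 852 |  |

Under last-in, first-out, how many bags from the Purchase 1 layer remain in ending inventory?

177

Sale 1 (852) [LIFO — newest first]: 311 @ $28.20 + 94 @ $22.45 + 296 @ $23.20 + 151 @ $21.35 = $20,971.55
Ending inventory: 259 @ $20.70 + 177 @ $21.35 = $9,140.25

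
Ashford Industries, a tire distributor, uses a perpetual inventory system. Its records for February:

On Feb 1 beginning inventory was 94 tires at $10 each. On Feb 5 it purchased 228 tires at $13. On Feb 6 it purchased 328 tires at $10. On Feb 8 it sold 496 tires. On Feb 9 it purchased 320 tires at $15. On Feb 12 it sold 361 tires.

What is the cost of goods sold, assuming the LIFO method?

Feb 8, 496 sold [LIFO — newest first]: 328 @ $10 + 168 @ $13 = $5,464
Feb 12, 361 sold [LIFO — newest first]: 320 @ $15 + 41 @ $13 = $5,333
Total COGS = $5,464 + $5,333 = $10,797
Ending inventory: 94 @ $10 + 19 @ $13 = $1,187

COGS = $10,797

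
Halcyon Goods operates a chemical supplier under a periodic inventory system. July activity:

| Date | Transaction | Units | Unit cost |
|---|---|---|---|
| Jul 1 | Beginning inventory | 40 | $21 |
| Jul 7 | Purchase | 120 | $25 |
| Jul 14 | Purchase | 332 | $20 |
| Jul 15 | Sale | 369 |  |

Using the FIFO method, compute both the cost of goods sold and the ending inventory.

Jul 15, 369 sold [FIFO — oldest first]: 40 @ $21 + 120 @ $25 + 209 @ $20 = $8,020
Ending inventory: 123 @ $20 = $2,460

COGS = $8,020; ending inventory = $2,460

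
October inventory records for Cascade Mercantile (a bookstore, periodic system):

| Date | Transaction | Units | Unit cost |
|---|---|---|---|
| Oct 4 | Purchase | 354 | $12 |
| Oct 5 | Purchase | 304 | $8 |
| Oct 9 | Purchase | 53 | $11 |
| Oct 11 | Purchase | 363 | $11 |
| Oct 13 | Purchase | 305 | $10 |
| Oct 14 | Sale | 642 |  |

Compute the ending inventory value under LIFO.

Oct 14, 642 sold [LIFO — newest first]: 305 @ $10 + 337 @ $11 = $6,757
Ending inventory: 354 @ $12 + 304 @ $8 + 53 @ $11 + 26 @ $11 = $7,549

Ending inventory = $7,549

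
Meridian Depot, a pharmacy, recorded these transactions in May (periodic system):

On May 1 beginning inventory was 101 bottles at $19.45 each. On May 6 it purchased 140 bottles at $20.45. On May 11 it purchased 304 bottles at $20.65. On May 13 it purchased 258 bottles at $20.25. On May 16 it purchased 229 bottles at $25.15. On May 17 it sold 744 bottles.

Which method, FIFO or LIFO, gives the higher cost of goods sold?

FIFO COGS: 101 @ $19.45 + 140 @ $20.45 + 304 @ $20.65 + 199 @ $20.25 = $15,134.80
LIFO COGS: 229 @ $25.15 + 258 @ $20.25 + 257 @ $20.65 = $16,290.90

LIFO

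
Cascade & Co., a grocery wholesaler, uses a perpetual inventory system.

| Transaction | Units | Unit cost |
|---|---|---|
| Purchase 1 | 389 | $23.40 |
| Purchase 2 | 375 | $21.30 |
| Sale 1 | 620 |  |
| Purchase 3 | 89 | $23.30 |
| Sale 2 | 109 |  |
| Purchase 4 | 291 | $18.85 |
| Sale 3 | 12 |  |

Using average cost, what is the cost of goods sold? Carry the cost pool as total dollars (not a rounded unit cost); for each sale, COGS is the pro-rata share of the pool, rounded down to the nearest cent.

After Purchase 1: 389 on hand, pool $9,102.60 (≈ $23.4000 each)
After Purchase 2: 764 on hand, pool $17,090.10 (≈ $22.3692 each)
Sale 1, sell 620: 620/764 × $17,090.10 → $13,868.92
After Purchase 3: 233 on hand, pool $5,294.88 (≈ $22.7248 each)
Sale 2, sell 109: 109/233 × $5,294.88 → $2,477.00
After Purchase 4: 415 on hand, pool $8,303.23 (≈ $20.0078 each)
Sale 3, sell 12: 12/415 × $8,303.23 → $240.09
Total COGS = $13,868.92 + $2,477.00 + $240.09 = $16,586.01
Ending inventory (cost pool remaining) = $8,063.14

COGS = $16,586.01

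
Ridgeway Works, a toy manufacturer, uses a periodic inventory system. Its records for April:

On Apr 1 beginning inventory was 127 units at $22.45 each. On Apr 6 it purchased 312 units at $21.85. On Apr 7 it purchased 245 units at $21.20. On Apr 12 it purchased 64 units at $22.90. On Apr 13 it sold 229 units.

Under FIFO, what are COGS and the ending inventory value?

Apr 13, 229 sold [FIFO — oldest first]: 127 @ $22.45 + 102 @ $21.85 = $5,079.85
Ending inventory: 210 @ $21.85 + 245 @ $21.20 + 64 @ $22.90 = $11,248.10
Check: goods available $16,327.95 = COGS $5,079.85 + ending $11,248.10

COGS = $5,079.85; ending inventory = $11,248.10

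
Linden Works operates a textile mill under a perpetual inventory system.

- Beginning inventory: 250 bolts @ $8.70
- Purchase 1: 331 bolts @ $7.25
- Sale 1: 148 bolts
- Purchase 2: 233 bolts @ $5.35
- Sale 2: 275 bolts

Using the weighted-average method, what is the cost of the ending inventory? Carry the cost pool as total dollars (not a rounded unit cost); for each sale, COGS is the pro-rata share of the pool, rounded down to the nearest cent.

After Beginning: 250 on hand, pool $2,175.00 (≈ $8.7000 each)
After Purchase 1: 581 on hand, pool $4,574.75 (≈ $7.8739 each)
Sale 1, sell 148: 148/581 × $4,574.75 → $1,165.34
After Purchase 2: 666 on hand, pool $4,655.96 (≈ $6.9909 each)
Sale 2, sell 275: 275/666 × $4,655.96 → $1,922.50
Total COGS = $1,165.34 + $1,922.50 = $3,087.84
Ending inventory (cost pool remaining) = $2,733.46
Check: goods available $5,821.30 = COGS $3,087.84 + ending $2,733.46

Ending inventory = $2,733.46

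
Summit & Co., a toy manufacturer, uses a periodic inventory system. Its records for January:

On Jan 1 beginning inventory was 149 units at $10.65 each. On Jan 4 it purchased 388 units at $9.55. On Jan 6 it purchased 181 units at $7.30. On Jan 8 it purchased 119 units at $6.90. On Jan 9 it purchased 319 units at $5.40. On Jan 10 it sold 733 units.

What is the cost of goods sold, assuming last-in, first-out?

Jan 10, 733 sold [LIFO — newest first]: 319 @ $5.40 + 119 @ $6.90 + 181 @ $7.30 + 114 @ $9.55 = $4,953.70
Ending inventory: 149 @ $10.65 + 274 @ $9.55 = $4,203.55
Check: goods available $9,157.25 = COGS $4,953.70 + ending $4,203.55

COGS = $4,953.70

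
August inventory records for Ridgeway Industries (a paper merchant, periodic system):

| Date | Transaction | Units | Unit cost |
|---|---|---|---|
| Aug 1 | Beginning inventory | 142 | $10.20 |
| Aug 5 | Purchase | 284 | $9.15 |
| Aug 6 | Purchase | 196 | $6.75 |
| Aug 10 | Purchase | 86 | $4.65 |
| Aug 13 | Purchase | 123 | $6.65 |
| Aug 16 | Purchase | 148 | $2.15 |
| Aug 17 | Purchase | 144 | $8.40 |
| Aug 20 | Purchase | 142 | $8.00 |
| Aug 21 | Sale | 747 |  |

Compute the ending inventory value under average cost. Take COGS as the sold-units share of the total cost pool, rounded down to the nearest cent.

Ending inventory = $3,788.43

Aug 21, sell 747: 747/1265 × $9,251.65 → $5,463.22
Ending inventory (cost pool remaining) = $3,788.43
Check: goods available $9,251.65 = COGS $5,463.22 + ending $3,788.43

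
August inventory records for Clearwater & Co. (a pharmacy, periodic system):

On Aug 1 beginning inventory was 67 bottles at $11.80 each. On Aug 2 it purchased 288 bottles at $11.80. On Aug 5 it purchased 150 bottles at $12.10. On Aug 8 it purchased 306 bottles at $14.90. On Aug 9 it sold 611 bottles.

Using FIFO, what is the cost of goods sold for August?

Aug 9, 611 sold [FIFO — oldest first]: 67 @ $11.80 + 288 @ $11.80 + 150 @ $12.10 + 106 @ $14.90 = $7,583.40
Ending inventory: 200 @ $14.90 = $2,980.00

COGS = $7,583.40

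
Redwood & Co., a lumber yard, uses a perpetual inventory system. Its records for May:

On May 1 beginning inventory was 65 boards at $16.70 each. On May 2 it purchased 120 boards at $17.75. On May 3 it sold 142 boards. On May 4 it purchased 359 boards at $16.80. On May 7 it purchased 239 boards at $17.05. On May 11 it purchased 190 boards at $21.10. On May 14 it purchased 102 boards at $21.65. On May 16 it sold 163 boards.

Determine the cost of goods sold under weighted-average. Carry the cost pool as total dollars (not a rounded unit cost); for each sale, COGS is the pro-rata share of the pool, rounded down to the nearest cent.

After May 1: 65 on hand, pool $1,085.50 (≈ $16.7000 each)
After May 2: 185 on hand, pool $3,215.50 (≈ $17.3811 each)
May 3, sell 142: 142/185 × $3,215.50 → $2,468.11
After May 4: 402 on hand, pool $6,778.59 (≈ $16.8622 each)
After May 7: 641 on hand, pool $10,853.54 (≈ $16.9322 each)
After May 11: 831 on hand, pool $14,862.54 (≈ $17.8851 each)
After May 14: 933 on hand, pool $17,070.84 (≈ $18.2967 each)
May 16, sell 163: 163/933 × $17,070.84 → $2,982.36
Total COGS = $2,468.11 + $2,982.36 = $5,450.47
Ending inventory (cost pool remaining) = $14,088.48

COGS = $5,450.47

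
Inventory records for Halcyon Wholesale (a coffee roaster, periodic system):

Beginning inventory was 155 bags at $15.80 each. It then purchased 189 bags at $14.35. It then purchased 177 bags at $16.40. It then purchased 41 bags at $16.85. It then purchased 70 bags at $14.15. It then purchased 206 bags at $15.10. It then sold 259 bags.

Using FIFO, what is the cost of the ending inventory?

Ending inventory = $8,914.50

Sale 1 (259) [FIFO — oldest first]: 155 @ $15.80 + 104 @ $14.35 = $3,941.40
Ending inventory: 85 @ $14.35 + 177 @ $16.40 + 41 @ $16.85 + 70 @ $14.15 + 206 @ $15.10 = $8,914.50
Check: goods available $12,855.90 = COGS $3,941.40 + ending $8,914.50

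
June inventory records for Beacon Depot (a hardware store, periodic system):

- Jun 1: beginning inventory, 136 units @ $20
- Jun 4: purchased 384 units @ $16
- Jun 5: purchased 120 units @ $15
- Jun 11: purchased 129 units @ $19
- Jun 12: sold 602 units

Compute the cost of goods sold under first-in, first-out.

COGS = $10,094

Jun 12, 602 sold [FIFO — oldest first]: 136 @ $20 + 384 @ $16 + 82 @ $15 = $10,094
Ending inventory: 38 @ $15 + 129 @ $19 = $3,021
Check: goods available $13,115 = COGS $10,094 + ending $3,021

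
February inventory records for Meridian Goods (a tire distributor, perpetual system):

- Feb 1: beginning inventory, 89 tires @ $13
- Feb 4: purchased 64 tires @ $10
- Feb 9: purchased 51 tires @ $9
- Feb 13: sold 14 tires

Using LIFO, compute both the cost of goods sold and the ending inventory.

Feb 13, 14 sold [LIFO — newest first]: 14 @ $9 = $126
Ending inventory: 89 @ $13 + 64 @ $10 + 37 @ $9 = $2,130

COGS = $126; ending inventory = $2,130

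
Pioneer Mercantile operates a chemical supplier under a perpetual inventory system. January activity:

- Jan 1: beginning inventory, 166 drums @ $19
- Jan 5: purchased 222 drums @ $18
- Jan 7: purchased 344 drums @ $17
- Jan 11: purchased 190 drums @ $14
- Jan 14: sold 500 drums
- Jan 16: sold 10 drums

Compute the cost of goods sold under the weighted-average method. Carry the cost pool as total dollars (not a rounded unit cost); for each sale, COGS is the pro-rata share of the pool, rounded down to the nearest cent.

After Jan 1: 166 on hand, pool $3,154.00 (≈ $19.0000 each)
After Jan 5: 388 on hand, pool $7,150.00 (≈ $18.4278 each)
After Jan 7: 732 on hand, pool $12,998.00 (≈ $17.7568 each)
After Jan 11: 922 on hand, pool $15,658.00 (≈ $16.9826 each)
Jan 14, sell 500: 500/922 × $15,658.00 → $8,491.32
Jan 16, sell 10: 10/422 × $7,166.68 → $169.82
Total COGS = $8,491.32 + $169.82 = $8,661.14
Ending inventory (cost pool remaining) = $6,996.86
Check: goods available $15,658.00 = COGS $8,661.14 + ending $6,996.86

COGS = $8,661.14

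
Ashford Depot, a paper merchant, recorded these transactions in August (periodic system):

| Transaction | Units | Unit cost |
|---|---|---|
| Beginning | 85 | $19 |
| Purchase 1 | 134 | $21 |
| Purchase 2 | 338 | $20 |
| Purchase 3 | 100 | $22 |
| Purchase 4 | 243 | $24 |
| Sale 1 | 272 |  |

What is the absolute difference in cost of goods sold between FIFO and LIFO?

FIFO COGS: 85 @ $19 + 134 @ $21 + 53 @ $20 = $5,489
LIFO COGS: 243 @ $24 + 29 @ $22 = $6,470
Difference = |$5,489 − $6,470| = $981

$981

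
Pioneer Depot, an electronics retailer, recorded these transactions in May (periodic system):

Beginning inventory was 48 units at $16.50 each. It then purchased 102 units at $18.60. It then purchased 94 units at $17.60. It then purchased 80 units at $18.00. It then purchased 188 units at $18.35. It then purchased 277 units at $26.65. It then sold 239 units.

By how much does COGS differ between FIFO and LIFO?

$2,113.75

FIFO COGS: 48 @ $16.50 + 102 @ $18.60 + 89 @ $17.60 = $4,255.60
LIFO COGS: 239 @ $26.65 = $6,369.35
Difference = |$4,255.60 − $6,369.35| = $2,113.75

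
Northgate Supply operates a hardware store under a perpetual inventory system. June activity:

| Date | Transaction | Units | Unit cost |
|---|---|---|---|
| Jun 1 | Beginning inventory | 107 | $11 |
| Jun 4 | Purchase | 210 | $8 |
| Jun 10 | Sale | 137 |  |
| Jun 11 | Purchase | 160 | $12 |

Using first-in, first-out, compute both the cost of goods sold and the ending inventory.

COGS = $1,417; ending inventory = $3,360

Jun 10, 137 sold [FIFO — oldest first]: 107 @ $11 + 30 @ $8 = $1,417
Ending inventory: 180 @ $8 + 160 @ $12 = $3,360
Check: goods available $4,777 = COGS $1,417 + ending $3,360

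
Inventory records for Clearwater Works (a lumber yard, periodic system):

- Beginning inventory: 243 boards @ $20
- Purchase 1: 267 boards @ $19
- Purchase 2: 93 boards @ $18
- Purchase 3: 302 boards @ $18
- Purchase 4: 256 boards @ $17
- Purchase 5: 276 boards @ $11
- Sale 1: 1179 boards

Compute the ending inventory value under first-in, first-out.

Ending inventory = $2,838

Sale 1 (1179) [FIFO — oldest first]: 243 @ $20 + 267 @ $19 + 93 @ $18 + 302 @ $18 + 256 @ $17 + 18 @ $11 = $21,593
Ending inventory: 258 @ $11 = $2,838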